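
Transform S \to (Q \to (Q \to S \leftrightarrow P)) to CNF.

S \to (Q \to (Q \to S \leftrightarrow P))
= \lnot S \lor (Q \to (Q \to S \leftrightarrow P))   [eliminate \to]
= \lnot S \lor \lnot Q \lor (Q \to S \leftrightarrow P)   [eliminate \to]
= \lnot S \lor \lnot Q \lor ((Q \to S) \to P) \land (P \to (Q \to S))   [eliminate \leftrightarrow]
= \lnot S \lor \lnot Q \lor (\lnot (Q \to S) \lor P) \land (P \to (Q \to S))   [eliminate \to]
= \lnot S \lor \lnot Q \lor (\lnot (\lnot Q \lor S) \lor P) \land (P \to (Q \to S))   [eliminate \to]
= \lnot S \lor \lnot Q \lor (\lnot (\lnot Q \lor S) \lor P) \land (\lnot P \lor (Q \to S))   [eliminate \to]
= \lnot S \lor \lnot Q \lor (\lnot (\lnot Q \lor S) \lor P) \land (\lnot P \lor \lnot Q \lor S)   [eliminate \to]
= \lnot S \lor \lnot Q \lor (\lnot \lnot Q \land \lnot S \lor P) \land (\lnot P \lor \lnot Q \lor S)   [De Morgan]
= \lnot S \lor \lnot Q \lor (Q \land \lnot S \lor P) \land (\lnot P \lor \lnot Q \lor S)   [double negation]
= (\lnot S \lor \lnot Q \lor Q \lor P) \land (\lnot S \lor \lnot Q \lor \lnot S \lor P) \land (\lnot S \lor \lnot Q \lor \lnot P \lor \lnot Q \lor S)   [distribute \lor over \land]
= \lnot S \lor \lnot Q \lor P   [simplify]

\lnot S \lor \lnot Q \lor P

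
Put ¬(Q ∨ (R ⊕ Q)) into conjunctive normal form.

¬Q ∧ (¬R ∨ Q)

¬(Q ∨ (R ⊕ Q))
= ¬(Q ∨ ((R ∨ Q) ∧ ¬(R ∧ Q)))
= ¬Q ∧ ¬((R ∨ Q) ∧ ¬(R ∧ Q))
= ¬Q ∧ (¬(R ∨ Q) ∨ ¬¬(R ∧ Q))
= ¬Q ∧ ((¬R ∧ ¬Q) ∨ ¬¬(R ∧ Q))
= ¬Q ∧ ((¬R ∧ ¬Q) ∨ (R ∧ Q))
= ¬Q ∧ (¬R ∨ R) ∧ (¬R ∨ Q) ∧ (¬Q ∨ R) ∧ (¬Q ∨ Q)
= ¬Q ∧ (¬R ∨ Q)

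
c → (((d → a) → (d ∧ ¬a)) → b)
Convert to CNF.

c → (((d → a) → (d ∧ ¬a)) → b)
= ¬c ∨ (((d → a) → (d ∧ ¬a)) → b)   [eliminate →]
= ¬c ∨ ¬((d → a) → (d ∧ ¬a)) ∨ b   [eliminate →]
= ¬c ∨ ¬(¬(d → a) ∨ (d ∧ ¬a)) ∨ b   [eliminate →]
= ¬c ∨ ¬(¬(¬d ∨ a) ∨ (d ∧ ¬a)) ∨ b   [eliminate →]
= ¬c ∨ (¬¬(¬d ∨ a) ∧ ¬(d ∧ ¬a)) ∨ b   [De Morgan]
= ¬c ∨ ((¬d ∨ a) ∧ ¬(d ∧ ¬a)) ∨ b   [double negation]
= ¬c ∨ ((¬d ∨ a) ∧ (¬d ∨ ¬¬a)) ∨ b   [De Morgan]
= ¬c ∨ ((¬d ∨ a) ∧ (¬d ∨ a)) ∨ b   [double negation]
= (¬c ∨ ¬d ∨ a ∨ b) ∧ (¬c ∨ ¬d ∨ a ∨ b)   [distribute ∨ over ∧]
= ¬c ∨ ¬d ∨ a ∨ b   [simplify]

¬c ∨ ¬d ∨ a ∨ b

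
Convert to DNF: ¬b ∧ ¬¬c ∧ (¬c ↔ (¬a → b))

¬b ∧ c ∧ ¬a

¬b ∧ ¬¬c ∧ (¬c ↔ (¬a → b))
≡ ¬b ∧ ¬¬c ∧ (¬c → (¬a → b)) ∧ ((¬a → b) → ¬c)   (eliminate ↔)
≡ ¬b ∧ ¬¬c ∧ (¬¬c ∨ (¬a → b)) ∧ ((¬a → b) → ¬c)   (eliminate →)
≡ ¬b ∧ ¬¬c ∧ (¬¬c ∨ ¬¬a ∨ b) ∧ ((¬a → b) → ¬c)   (eliminate →)
≡ ¬b ∧ ¬¬c ∧ (¬¬c ∨ ¬¬a ∨ b) ∧ (¬(¬a → b) ∨ ¬c)   (eliminate →)
≡ ¬b ∧ ¬¬c ∧ (¬¬c ∨ ¬¬a ∨ b) ∧ (¬(¬¬a ∨ b) ∨ ¬c)   (eliminate →)
≡ ¬b ∧ c ∧ (¬¬c ∨ ¬¬a ∨ b) ∧ (¬(¬¬a ∨ b) ∨ ¬c)   (double negation)
≡ ¬b ∧ c ∧ (c ∨ ¬¬a ∨ b) ∧ (¬(¬¬a ∨ b) ∨ ¬c)   (double negation)
≡ ¬b ∧ c ∧ (c ∨ a ∨ b) ∧ (¬(¬¬a ∨ b) ∨ ¬c)   (double negation)
≡ ¬b ∧ c ∧ (c ∨ a ∨ b) ∧ ((¬¬¬a ∧ ¬b) ∨ ¬c)   (De Morgan)
≡ ¬b ∧ c ∧ (c ∨ a ∨ b) ∧ ((¬a ∧ ¬b) ∨ ¬c)   (double negation)
≡ (¬b ∧ c ∧ c ∧ ¬a ∧ ¬b) ∨ (¬b ∧ c ∧ c ∧ ¬c) ∨ (¬b ∧ c ∧ a ∧ ¬a ∧ ¬b) ∨ (¬b ∧ c ∧ a ∧ ¬c) ∨ (¬b ∧ c ∧ b ∧ ¬a ∧ ¬b) ∨ (¬b ∧ c ∧ b ∧ ¬c)   (distribute ∧ over ∨)
≡ ¬b ∧ c ∧ ¬a   (simplify)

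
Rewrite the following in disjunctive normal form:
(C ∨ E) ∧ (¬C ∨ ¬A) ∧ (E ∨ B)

(C ∨ E) ∧ (¬C ∨ ¬A) ∧ (E ∨ B)
≡ (C ∧ ¬C ∧ E) ∨ (C ∧ ¬C ∧ B) ∨ (C ∧ ¬A ∧ E) ∨ (C ∧ ¬A ∧ B) ∨ (E ∧ ¬C ∧ E) ∨ (E ∧ ¬C ∧ B) ∨ (E ∧ ¬A ∧ E) ∨ (E ∧ ¬A ∧ B)   [distribute ∧ over ∨]
≡ (C ∧ ¬A ∧ B) ∨ (E ∧ ¬C) ∨ (E ∧ ¬A)   [simplify]

(C ∧ ¬A ∧ B) ∨ (E ∧ ¬C) ∨ (E ∧ ¬A)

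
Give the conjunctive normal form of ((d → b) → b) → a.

(¬d ∨ b ∨ a) ∧ (¬b ∨ a)

((d → b) → b) → a
≡ ¬((d → b) → b) ∨ a   (eliminate →)
≡ ¬(¬(d → b) ∨ b) ∨ a   (eliminate →)
≡ ¬(¬(¬d ∨ b) ∨ b) ∨ a   (eliminate →)
≡ (¬¬(¬d ∨ b) ∧ ¬b) ∨ a   (De Morgan)
≡ ((¬d ∨ b) ∧ ¬b) ∨ a   (double negation)
≡ (¬d ∨ b ∨ a) ∧ (¬b ∨ a)   (distribute ∨ over ∧)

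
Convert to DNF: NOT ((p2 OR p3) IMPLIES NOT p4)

(p2 AND p4) OR (p3 AND p4)

NOT ((p2 OR p3) IMPLIES NOT p4)
⇔ NOT (NOT (p2 OR p3) OR NOT p4)
⇔ NOT NOT (p2 OR p3) AND NOT NOT p4
⇔ (p2 OR p3) AND NOT NOT p4
⇔ (p2 OR p3) AND p4
⇔ (p2 AND p4) OR (p3 AND p4)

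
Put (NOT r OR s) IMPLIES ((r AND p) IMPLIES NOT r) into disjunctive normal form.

(NOT r OR s) IMPLIES ((r AND p) IMPLIES NOT r)
≡ NOT (NOT r OR s) OR ((r AND p) IMPLIES NOT r)   — eliminate IMPLIES
≡ NOT (NOT r OR s) OR NOT (r AND p) OR NOT r   — eliminate IMPLIES
≡ (NOT NOT r AND NOT s) OR NOT (r AND p) OR NOT r   — De Morgan
≡ (r AND NOT s) OR NOT (r AND p) OR NOT r   — double negation
≡ (r AND NOT s) OR NOT r OR NOT p OR NOT r   — De Morgan
≡ (r AND NOT s) OR NOT r OR NOT p   — simplify

(r AND NOT s) OR NOT r OR NOT p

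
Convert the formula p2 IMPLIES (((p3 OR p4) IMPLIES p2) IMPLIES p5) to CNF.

NOT p2 OR p5

p2 IMPLIES (((p3 OR p4) IMPLIES p2) IMPLIES p5)
= NOT p2 OR (((p3 OR p4) IMPLIES p2) IMPLIES p5)
= NOT p2 OR NOT ((p3 OR p4) IMPLIES p2) OR p5
= NOT p2 OR NOT (NOT (p3 OR p4) OR p2) OR p5
= NOT p2 OR (NOT NOT (p3 OR p4) AND NOT p2) OR p5
= NOT p2 OR ((p3 OR p4) AND NOT p2) OR p5
= (NOT p2 OR p3 OR p4 OR p5) AND (NOT p2 OR NOT p2 OR p5)
= NOT p2 OR p5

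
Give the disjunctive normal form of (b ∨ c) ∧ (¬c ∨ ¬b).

(b ∨ c) ∧ (¬c ∨ ¬b)
≡ (b ∧ ¬c) ∨ (b ∧ ¬b) ∨ (c ∧ ¬c) ∨ (c ∧ ¬b)   [distribute ∧ over ∨]
≡ (b ∧ ¬c) ∨ (c ∧ ¬b)   [simplify]

(b ∧ ¬c) ∨ (c ∧ ¬b)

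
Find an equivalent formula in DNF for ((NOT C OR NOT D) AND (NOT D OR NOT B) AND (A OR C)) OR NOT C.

((NOT C OR NOT D) AND (NOT D OR NOT B) AND (A OR C)) OR NOT C
≡ (NOT C AND NOT D AND A) OR (NOT C AND NOT D AND C) OR (NOT C AND NOT B AND A) OR (NOT C AND NOT B AND C) OR (NOT D AND NOT D AND A) OR (NOT D AND NOT D AND C) OR (NOT D AND NOT B AND A) OR (NOT D AND NOT B AND C) OR NOT C   (distribute AND over OR)
≡ (NOT D AND A) OR (NOT D AND C) OR NOT C   (simplify)

(NOT D AND A) OR (NOT D AND C) OR NOT C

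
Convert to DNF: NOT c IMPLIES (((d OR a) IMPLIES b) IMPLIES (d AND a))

c OR (d AND NOT b) OR (a AND NOT b) OR (d AND a)

NOT c IMPLIES (((d OR a) IMPLIES b) IMPLIES (d AND a))
≡ NOT NOT c OR (((d OR a) IMPLIES b) IMPLIES (d AND a))   [eliminate IMPLIES]
≡ NOT NOT c OR NOT ((d OR a) IMPLIES b) OR (d AND a)   [eliminate IMPLIES]
≡ NOT NOT c OR NOT (NOT (d OR a) OR b) OR (d AND a)   [eliminate IMPLIES]
≡ c OR NOT (NOT (d OR a) OR b) OR (d AND a)   [double negation]
≡ c OR (NOT NOT (d OR a) AND NOT b) OR (d AND a)   [De Morgan]
≡ c OR ((d OR a) AND NOT b) OR (d AND a)   [double negation]
≡ c OR (d AND NOT b) OR (a AND NOT b) OR (d AND a)   [distribute AND over OR]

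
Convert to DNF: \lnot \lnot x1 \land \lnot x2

x1 \land \lnot x2

\lnot \lnot x1 \land \lnot x2
≡ x1 \land \lnot x2   [double negation]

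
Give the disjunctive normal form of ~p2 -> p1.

p2 | p1

~p2 -> p1
= ~~p2 | p1   [eliminate ->]
= p2 | p1   [double negation]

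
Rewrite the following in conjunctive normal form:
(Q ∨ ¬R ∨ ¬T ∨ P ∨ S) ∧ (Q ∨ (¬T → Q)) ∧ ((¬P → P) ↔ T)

(Q ∨ ¬R ∨ ¬T ∨ P ∨ S) ∧ (Q ∨ (¬T → Q)) ∧ ((¬P → P) ↔ T)
≡ (Q ∨ ¬R ∨ ¬T ∨ P ∨ S) ∧ (Q ∨ ¬¬T ∨ Q) ∧ ((¬P → P) ↔ T)
≡ (Q ∨ ¬R ∨ ¬T ∨ P ∨ S) ∧ (Q ∨ ¬¬T ∨ Q) ∧ ((¬P → P) → T) ∧ (T → (¬P → P))
≡ (Q ∨ ¬R ∨ ¬T ∨ P ∨ S) ∧ (Q ∨ ¬¬T ∨ Q) ∧ (¬(¬P → P) ∨ T) ∧ (T → (¬P → P))
≡ (Q ∨ ¬R ∨ ¬T ∨ P ∨ S) ∧ (Q ∨ ¬¬T ∨ Q) ∧ (¬(¬¬P ∨ P) ∨ T) ∧ (T → (¬P → P))
≡ (Q ∨ ¬R ∨ ¬T ∨ P ∨ S) ∧ (Q ∨ ¬¬T ∨ Q) ∧ (¬(¬¬P ∨ P) ∨ T) ∧ (¬T ∨ (¬P → P))
≡ (Q ∨ ¬R ∨ ¬T ∨ P ∨ S) ∧ (Q ∨ ¬¬T ∨ Q) ∧ (¬(¬¬P ∨ P) ∨ T) ∧ (¬T ∨ ¬¬P ∨ P)
≡ (Q ∨ ¬R ∨ ¬T ∨ P ∨ S) ∧ (Q ∨ T ∨ Q) ∧ (¬(¬¬P ∨ P) ∨ T) ∧ (¬T ∨ ¬¬P ∨ P)
≡ (Q ∨ ¬R ∨ ¬T ∨ P ∨ S) ∧ (Q ∨ T ∨ Q) ∧ ((¬¬¬P ∧ ¬P) ∨ T) ∧ (¬T ∨ ¬¬P ∨ P)
≡ (Q ∨ ¬R ∨ ¬T ∨ P ∨ S) ∧ (Q ∨ T ∨ Q) ∧ ((¬P ∧ ¬P) ∨ T) ∧ (¬T ∨ ¬¬P ∨ P)
≡ (Q ∨ ¬R ∨ ¬T ∨ P ∨ S) ∧ (Q ∨ T ∨ Q) ∧ ((¬P ∧ ¬P) ∨ T) ∧ (¬T ∨ P ∨ P)
≡ (Q ∨ ¬R ∨ ¬T ∨ P ∨ S) ∧ (Q ∨ T ∨ Q) ∧ (¬P ∨ T) ∧ (¬P ∨ T) ∧ (¬T ∨ P ∨ P)
≡ (Q ∨ T) ∧ (¬P ∨ T) ∧ (¬T ∨ P)

(Q ∨ T) ∧ (¬P ∨ T) ∧ (¬T ∨ P)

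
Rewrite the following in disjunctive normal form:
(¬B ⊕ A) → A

(B ∧ ¬A) ∨ A

(¬B ⊕ A) → A
= ¬(¬B ⊕ A) ∨ A   [eliminate →]
= ¬((¬B ∧ ¬A) ∨ (¬¬B ∧ A)) ∨ A   [expand ⊕]
= (¬(¬B ∧ ¬A) ∧ ¬(¬¬B ∧ A)) ∨ A   [De Morgan]
= ((¬¬B ∨ ¬¬A) ∧ ¬(¬¬B ∧ A)) ∨ A   [De Morgan]
= ((B ∨ ¬¬A) ∧ ¬(¬¬B ∧ A)) ∨ A   [double negation]
= ((B ∨ A) ∧ ¬(¬¬B ∧ A)) ∨ A   [double negation]
= ((B ∨ A) ∧ (¬¬¬B ∨ ¬A)) ∨ A   [De Morgan]
= ((B ∨ A) ∧ (¬B ∨ ¬A)) ∨ A   [double negation]
= (B ∧ ¬B) ∨ (B ∧ ¬A) ∨ (A ∧ ¬B) ∨ (A ∧ ¬A) ∨ A   [distribute ∧ over ∨]
= (B ∧ ¬A) ∨ A   [simplify]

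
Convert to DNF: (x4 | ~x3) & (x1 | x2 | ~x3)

(x4 & x1) | (x4 & x2) | ~x3

(x4 | ~x3) & (x1 | x2 | ~x3)
≡ (x4 & x1) | (x4 & x2) | (x4 & ~x3) | (~x3 & x1) | (~x3 & x2) | (~x3 & ~x3)   — distribute & over |
≡ (x4 & x1) | (x4 & x2) | ~x3   — simplify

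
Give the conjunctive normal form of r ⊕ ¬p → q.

(¬r ∨ ¬p ∨ q) ∧ (p ∨ r ∨ q)

r ⊕ ¬p → q
≡ ¬(r ⊕ ¬p) ∨ q   [eliminate →]
≡ ¬((r ∨ ¬p) ∧ ¬(r ∧ ¬p)) ∨ q   [expand ⊕]
≡ ¬(r ∨ ¬p) ∨ ¬¬(r ∧ ¬p) ∨ q   [De Morgan]
≡ ¬r ∧ ¬¬p ∨ ¬¬(r ∧ ¬p) ∨ q   [De Morgan]
≡ ¬r ∧ p ∨ ¬¬(r ∧ ¬p) ∨ q   [double negation]
≡ ¬r ∧ p ∨ r ∧ ¬p ∨ q   [double negation]
≡ (¬r ∨ r ∨ q) ∧ (¬r ∨ ¬p ∨ q) ∧ (p ∨ r ∨ q) ∧ (p ∨ ¬p ∨ q)   [distribute ∨ over ∧]
≡ (¬r ∨ ¬p ∨ q) ∧ (p ∨ r ∨ q)   [simplify]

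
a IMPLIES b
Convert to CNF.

NOT a OR b

a IMPLIES b
≡ NOT a OR b   (eliminate IMPLIES)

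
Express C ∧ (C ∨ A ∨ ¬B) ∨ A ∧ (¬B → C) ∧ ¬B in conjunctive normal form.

C ∧ (C ∨ A ∨ ¬B) ∨ A ∧ (¬B → C) ∧ ¬B
≡ C ∧ (C ∨ A ∨ ¬B) ∨ A ∧ (¬¬B ∨ C) ∧ ¬B   [eliminate →]
≡ C ∧ (C ∨ A ∨ ¬B) ∨ A ∧ (B ∨ C) ∧ ¬B   [double negation]
≡ (C ∨ A) ∧ (C ∨ B ∨ C) ∧ (C ∨ ¬B) ∧ (C ∨ A ∨ ¬B ∨ A) ∧ (C ∨ A ∨ ¬B ∨ B ∨ C) ∧ (C ∨ A ∨ ¬B ∨ ¬B)   [distribute ∨ over ∧]
≡ (C ∨ A) ∧ (C ∨ B) ∧ (C ∨ ¬B)   [simplify]

(C ∨ A) ∧ (C ∨ B) ∧ (C ∨ ¬B)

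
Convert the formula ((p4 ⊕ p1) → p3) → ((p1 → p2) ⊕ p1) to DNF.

(¬p4 ∧ p1 ∧ ¬p3) ∨ ¬p1 ∨ (p1 ∧ ¬p2)

((p4 ⊕ p1) → p3) → ((p1 → p2) ⊕ p1)
≡ ¬((p4 ⊕ p1) → p3) ∨ ((p1 → p2) ⊕ p1)   — eliminate →
≡ ¬(¬(p4 ⊕ p1) ∨ p3) ∨ ((p1 → p2) ⊕ p1)   — eliminate →
≡ ¬(¬((p4 ∧ ¬p1) ∨ (¬p4 ∧ p1)) ∨ p3) ∨ ((p1 → p2) ⊕ p1)   — expand ⊕
≡ ¬(¬((p4 ∧ ¬p1) ∨ (¬p4 ∧ p1)) ∨ p3) ∨ ((p1 → p2) ∧ ¬p1) ∨ (¬(p1 → p2) ∧ p1)   — expand ⊕
≡ ¬(¬((p4 ∧ ¬p1) ∨ (¬p4 ∧ p1)) ∨ p3) ∨ ((¬p1 ∨ p2) ∧ ¬p1) ∨ (¬(p1 → p2) ∧ p1)   — eliminate →
≡ ¬(¬((p4 ∧ ¬p1) ∨ (¬p4 ∧ p1)) ∨ p3) ∨ ((¬p1 ∨ p2) ∧ ¬p1) ∨ (¬(¬p1 ∨ p2) ∧ p1)   — eliminate →
≡ (¬¬((p4 ∧ ¬p1) ∨ (¬p4 ∧ p1)) ∧ ¬p3) ∨ ((¬p1 ∨ p2) ∧ ¬p1) ∨ (¬(¬p1 ∨ p2) ∧ p1)   — De Morgan
≡ (((p4 ∧ ¬p1) ∨ (¬p4 ∧ p1)) ∧ ¬p3) ∨ ((¬p1 ∨ p2) ∧ ¬p1) ∨ (¬(¬p1 ∨ p2) ∧ p1)   — double negation
≡ (((p4 ∧ ¬p1) ∨ (¬p4 ∧ p1)) ∧ ¬p3) ∨ ((¬p1 ∨ p2) ∧ ¬p1) ∨ (¬¬p1 ∧ ¬p2 ∧ p1)   — De Morgan
≡ (((p4 ∧ ¬p1) ∨ (¬p4 ∧ p1)) ∧ ¬p3) ∨ ((¬p1 ∨ p2) ∧ ¬p1) ∨ (p1 ∧ ¬p2 ∧ p1)   — double negation
≡ (p4 ∧ ¬p1 ∧ ¬p3) ∨ (¬p4 ∧ p1 ∧ ¬p3) ∨ (¬p1 ∧ ¬p1) ∨ (p2 ∧ ¬p1) ∨ (p1 ∧ ¬p2 ∧ p1)   — distribute ∧ over ∨
≡ (¬p4 ∧ p1 ∧ ¬p3) ∨ ¬p1 ∨ (p1 ∧ ¬p2)   — simplify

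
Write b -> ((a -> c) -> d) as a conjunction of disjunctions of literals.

b -> ((a -> c) -> d)
= ~b | ((a -> c) -> d)   [eliminate ->]
= ~b | ~(a -> c) | d   [eliminate ->]
= ~b | ~(~a | c) | d   [eliminate ->]
= ~b | (~~a & ~c) | d   [De Morgan]
= ~b | (a & ~c) | d   [double negation]
= (~b | a | d) & (~b | ~c | d)   [distribute | over &]

(~b | a | d) & (~b | ~c | d)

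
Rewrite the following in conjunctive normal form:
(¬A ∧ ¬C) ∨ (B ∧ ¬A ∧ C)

(¬A ∧ ¬C) ∨ (B ∧ ¬A ∧ C)
= (¬A ∨ B) ∧ (¬A ∨ ¬A) ∧ (¬A ∨ C) ∧ (¬C ∨ B) ∧ (¬C ∨ ¬A) ∧ (¬C ∨ C)   [distribute ∨ over ∧]
= ¬A ∧ (¬C ∨ B)   [simplify]

¬A ∧ (¬C ∨ B)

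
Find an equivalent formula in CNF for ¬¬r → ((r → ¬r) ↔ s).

¬¬r → ((r → ¬r) ↔ s)
= ¬¬¬r ∨ ((r → ¬r) ↔ s)   — eliminate →
= ¬¬¬r ∨ (((r → ¬r) → s) ∧ (s → (r → ¬r)))   — eliminate ↔
= ¬¬¬r ∨ ((¬(r → ¬r) ∨ s) ∧ (s → (r → ¬r)))   — eliminate →
= ¬¬¬r ∨ ((¬(¬r ∨ ¬r) ∨ s) ∧ (s → (r → ¬r)))   — eliminate →
= ¬¬¬r ∨ ((¬(¬r ∨ ¬r) ∨ s) ∧ (¬s ∨ (r → ¬r)))   — eliminate →
= ¬¬¬r ∨ ((¬(¬r ∨ ¬r) ∨ s) ∧ (¬s ∨ ¬r ∨ ¬r))   — eliminate →
= ¬r ∨ ((¬(¬r ∨ ¬r) ∨ s) ∧ (¬s ∨ ¬r ∨ ¬r))   — double negation
= ¬r ∨ (((¬¬r ∧ ¬¬r) ∨ s) ∧ (¬s ∨ ¬r ∨ ¬r))   — De Morgan
= ¬r ∨ (((r ∧ ¬¬r) ∨ s) ∧ (¬s ∨ ¬r ∨ ¬r))   — double negation
= ¬r ∨ (((r ∧ r) ∨ s) ∧ (¬s ∨ ¬r ∨ ¬r))   — double negation
= (¬r ∨ r ∨ s) ∧ (¬r ∨ r ∨ s) ∧ (¬r ∨ ¬s ∨ ¬r ∨ ¬r)   — distribute ∨ over ∧
= ¬r ∨ ¬s   — simplify

¬r ∨ ¬s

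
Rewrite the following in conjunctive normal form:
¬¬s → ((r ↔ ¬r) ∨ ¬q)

(¬s ∨ ¬r ∨ ¬q) ∧ (¬s ∨ r ∨ ¬q)

¬¬s → ((r ↔ ¬r) ∨ ¬q)
≡ ¬¬¬s ∨ (r ↔ ¬r) ∨ ¬q   (eliminate →)
≡ ¬¬¬s ∨ ((r → ¬r) ∧ (¬r → r)) ∨ ¬q   (eliminate ↔)
≡ ¬¬¬s ∨ ((¬r ∨ ¬r) ∧ (¬r → r)) ∨ ¬q   (eliminate →)
≡ ¬¬¬s ∨ ((¬r ∨ ¬r) ∧ (¬¬r ∨ r)) ∨ ¬q   (eliminate →)
≡ ¬s ∨ ((¬r ∨ ¬r) ∧ (¬¬r ∨ r)) ∨ ¬q   (double negation)
≡ ¬s ∨ ((¬r ∨ ¬r) ∧ (r ∨ r)) ∨ ¬q   (double negation)
≡ (¬s ∨ ¬r ∨ ¬r ∨ ¬q) ∧ (¬s ∨ r ∨ r ∨ ¬q)   (distribute ∨ over ∧)
≡ (¬s ∨ ¬r ∨ ¬q) ∧ (¬s ∨ r ∨ ¬q)   (simplify)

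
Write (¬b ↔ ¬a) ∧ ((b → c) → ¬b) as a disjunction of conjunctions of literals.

(¬b ↔ ¬a) ∧ ((b → c) → ¬b)
≡ (¬b → ¬a) ∧ (¬a → ¬b) ∧ ((b → c) → ¬b)   [eliminate ↔]
≡ (¬¬b ∨ ¬a) ∧ (¬a → ¬b) ∧ ((b → c) → ¬b)   [eliminate →]
≡ (¬¬b ∨ ¬a) ∧ (¬¬a ∨ ¬b) ∧ ((b → c) → ¬b)   [eliminate →]
≡ (¬¬b ∨ ¬a) ∧ (¬¬a ∨ ¬b) ∧ (¬(b → c) ∨ ¬b)   [eliminate →]
≡ (¬¬b ∨ ¬a) ∧ (¬¬a ∨ ¬b) ∧ (¬(¬b ∨ c) ∨ ¬b)   [eliminate →]
≡ (b ∨ ¬a) ∧ (¬¬a ∨ ¬b) ∧ (¬(¬b ∨ c) ∨ ¬b)   [double negation]
≡ (b ∨ ¬a) ∧ (a ∨ ¬b) ∧ (¬(¬b ∨ c) ∨ ¬b)   [double negation]
≡ (b ∨ ¬a) ∧ (a ∨ ¬b) ∧ ((¬¬b ∧ ¬c) ∨ ¬b)   [De Morgan]
≡ (b ∨ ¬a) ∧ (a ∨ ¬b) ∧ ((b ∧ ¬c) ∨ ¬b)   [double negation]
≡ (b ∧ a ∧ b ∧ ¬c) ∨ (b ∧ a ∧ ¬b) ∨ (b ∧ ¬b ∧ b ∧ ¬c) ∨ (b ∧ ¬b ∧ ¬b) ∨ (¬a ∧ a ∧ b ∧ ¬c) ∨ (¬a ∧ a ∧ ¬b) ∨ (¬a ∧ ¬b ∧ b ∧ ¬c) ∨ (¬a ∧ ¬b ∧ ¬b)   [distribute ∧ over ∨]
≡ (b ∧ a ∧ ¬c) ∨ (¬a ∧ ¬b)   [simplify]

(b ∧ a ∧ ¬c) ∨ (¬a ∧ ¬b)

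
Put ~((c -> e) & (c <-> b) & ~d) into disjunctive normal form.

~((c -> e) & (c <-> b) & ~d)
≡ ~((~c | e) & (c <-> b) & ~d)   [eliminate ->]
≡ ~((~c | e) & (c -> b) & (b -> c) & ~d)   [eliminate <->]
≡ ~((~c | e) & (~c | b) & (b -> c) & ~d)   [eliminate ->]
≡ ~((~c | e) & (~c | b) & (~b | c) & ~d)   [eliminate ->]
≡ ~(~c | e) | ~(~c | b) | ~(~b | c) | ~~d   [De Morgan]
≡ (~~c & ~e) | ~(~c | b) | ~(~b | c) | ~~d   [De Morgan]
≡ (c & ~e) | ~(~c | b) | ~(~b | c) | ~~d   [double negation]
≡ (c & ~e) | (~~c & ~b) | ~(~b | c) | ~~d   [De Morgan]
≡ (c & ~e) | (c & ~b) | ~(~b | c) | ~~d   [double negation]
≡ (c & ~e) | (c & ~b) | (~~b & ~c) | ~~d   [De Morgan]
≡ (c & ~e) | (c & ~b) | (b & ~c) | ~~d   [double negation]
≡ (c & ~e) | (c & ~b) | (b & ~c) | d   [double negation]

(c & ~e) | (c & ~b) | (b & ~c) | d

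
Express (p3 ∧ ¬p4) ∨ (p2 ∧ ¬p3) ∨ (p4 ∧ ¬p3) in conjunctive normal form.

(p3 ∧ ¬p4) ∨ (p2 ∧ ¬p3) ∨ (p4 ∧ ¬p3)
= (p3 ∨ p2 ∨ p4) ∧ (p3 ∨ p2 ∨ ¬p3) ∧ (p3 ∨ ¬p3 ∨ p4) ∧ (p3 ∨ ¬p3 ∨ ¬p3) ∧ (¬p4 ∨ p2 ∨ p4) ∧ (¬p4 ∨ p2 ∨ ¬p3) ∧ (¬p4 ∨ ¬p3 ∨ p4) ∧ (¬p4 ∨ ¬p3 ∨ ¬p3)   (distribute ∨ over ∧)
= (p3 ∨ p2 ∨ p4) ∧ (¬p4 ∨ ¬p3)   (simplify)

(p3 ∨ p2 ∨ p4) ∧ (¬p4 ∨ ¬p3)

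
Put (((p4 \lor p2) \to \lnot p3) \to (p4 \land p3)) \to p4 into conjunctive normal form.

(((p4 \lor p2) \to \lnot p3) \to (p4 \land p3)) \to p4
≡ \lnot (((p4 \lor p2) \to \lnot p3) \to (p4 \land p3)) \lor p4   [eliminate \to]
≡ \lnot (\lnot ((p4 \lor p2) \to \lnot p3) \lor (p4 \land p3)) \lor p4   [eliminate \to]
≡ \lnot (\lnot (\lnot (p4 \lor p2) \lor \lnot p3) \lor (p4 \land p3)) \lor p4   [eliminate \to]
≡ (\lnot \lnot (\lnot (p4 \lor p2) \lor \lnot p3) \land \lnot (p4 \land p3)) \lor p4   [De Morgan]
≡ ((\lnot (p4 \lor p2) \lor \lnot p3) \land \lnot (p4 \land p3)) \lor p4   [double negation]
≡ (((\lnot p4 \land \lnot p2) \lor \lnot p3) \land \lnot (p4 \land p3)) \lor p4   [De Morgan]
≡ (((\lnot p4 \land \lnot p2) \lor \lnot p3) \land (\lnot p4 \lor \lnot p3)) \lor p4   [De Morgan]
≡ (\lnot p4 \lor \lnot p3 \lor p4) \land (\lnot p2 \lor \lnot p3 \lor p4) \land (\lnot p4 \lor \lnot p3 \lor p4)   [distribute \lor over \land]
≡ \lnot p2 \lor \lnot p3 \lor p4   [simplify]

\lnot p2 \lor \lnot p3 \lor p4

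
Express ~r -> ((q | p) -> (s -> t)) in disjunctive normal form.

~r -> ((q | p) -> (s -> t))
= ~~r | ((q | p) -> (s -> t))   (eliminate ->)
= ~~r | ~(q | p) | (s -> t)   (eliminate ->)
= ~~r | ~(q | p) | ~s | t   (eliminate ->)
= r | ~(q | p) | ~s | t   (double negation)
= r | (~q & ~p) | ~s | t   (De Morgan)

r | (~q & ~p) | ~s | t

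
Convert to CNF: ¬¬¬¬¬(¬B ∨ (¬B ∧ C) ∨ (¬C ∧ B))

B ∧ (C ∨ ¬B)

¬¬¬¬¬(¬B ∨ (¬B ∧ C) ∨ (¬C ∧ B))
= ¬¬¬(¬B ∨ (¬B ∧ C) ∨ (¬C ∧ B))   (double negation)
= ¬(¬B ∨ (¬B ∧ C) ∨ (¬C ∧ B))   (double negation)
= ¬¬B ∧ ¬(¬B ∧ C) ∧ ¬(¬C ∧ B)   (De Morgan)
= B ∧ ¬(¬B ∧ C) ∧ ¬(¬C ∧ B)   (double negation)
= B ∧ (¬¬B ∨ ¬C) ∧ ¬(¬C ∧ B)   (De Morgan)
= B ∧ (B ∨ ¬C) ∧ ¬(¬C ∧ B)   (double negation)
= B ∧ (B ∨ ¬C) ∧ (¬¬C ∨ ¬B)   (De Morgan)
= B ∧ (B ∨ ¬C) ∧ (C ∨ ¬B)   (double negation)
= B ∧ (C ∨ ¬B)   (simplify)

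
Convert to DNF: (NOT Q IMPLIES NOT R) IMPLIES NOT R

(NOT Q IMPLIES NOT R) IMPLIES NOT R
≡ NOT (NOT Q IMPLIES NOT R) OR NOT R   [eliminate IMPLIES]
≡ NOT (NOT NOT Q OR NOT R) OR NOT R   [eliminate IMPLIES]
≡ (NOT NOT NOT Q AND NOT NOT R) OR NOT R   [De Morgan]
≡ (NOT Q AND NOT NOT R) OR NOT R   [double negation]
≡ (NOT Q AND R) OR NOT R   [double negation]

(NOT Q AND R) OR NOT R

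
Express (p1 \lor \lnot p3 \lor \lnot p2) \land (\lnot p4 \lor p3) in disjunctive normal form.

(p1 \lor \lnot p3 \lor \lnot p2) \land (\lnot p4 \lor p3)
≡ (p1 \land \lnot p4) \lor (p1 \land p3) \lor (\lnot p3 \land \lnot p4) \lor (\lnot p3 \land p3) \lor (\lnot p2 \land \lnot p4) \lor (\lnot p2 \land p3)   [distribute \land over \lor]
≡ (p1 \land \lnot p4) \lor (p1 \land p3) \lor (\lnot p3 \land \lnot p4) \lor (\lnot p2 \land \lnot p4) \lor (\lnot p2 \land p3)   [simplify]

(p1 \land \lnot p4) \lor (p1 \land p3) \lor (\lnot p3 \land \lnot p4) \lor (\lnot p2 \land \lnot p4) \lor (\lnot p2 \land p3)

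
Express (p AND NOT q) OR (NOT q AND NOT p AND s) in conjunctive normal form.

(p AND NOT q) OR (NOT q AND NOT p AND s)
≡ (p OR NOT q) AND (p OR NOT p) AND (p OR s) AND (NOT q OR NOT q) AND (NOT q OR NOT p) AND (NOT q OR s)   [distribute OR over AND]
≡ (p OR s) AND NOT q   [simplify]

(p OR s) AND NOT q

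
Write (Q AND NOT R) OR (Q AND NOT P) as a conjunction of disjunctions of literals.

Q AND (NOT R OR NOT P)

(Q AND NOT R) OR (Q AND NOT P)
≡ (Q OR Q) AND (Q OR NOT P) AND (NOT R OR Q) AND (NOT R OR NOT P)   (distribute OR over AND)
≡ Q AND (NOT R OR NOT P)   (simplify)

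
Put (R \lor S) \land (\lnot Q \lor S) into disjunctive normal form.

(R \lor S) \land (\lnot Q \lor S)
≡ (R \land \lnot Q) \lor (R \land S) \lor (S \land \lnot Q) \lor (S \land S)   [distribute \land over \lor]
≡ (R \land \lnot Q) \lor S   [simplify]

(R \land \lnot Q) \lor S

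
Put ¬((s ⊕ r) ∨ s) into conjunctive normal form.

(¬r ∨ s) ∧ ¬s

¬((s ⊕ r) ∨ s)
= ¬(((s ∨ r) ∧ ¬(s ∧ r)) ∨ s)   [expand ⊕]
= ¬((s ∨ r) ∧ ¬(s ∧ r)) ∧ ¬s   [De Morgan]
= (¬(s ∨ r) ∨ ¬¬(s ∧ r)) ∧ ¬s   [De Morgan]
= ((¬s ∧ ¬r) ∨ ¬¬(s ∧ r)) ∧ ¬s   [De Morgan]
= ((¬s ∧ ¬r) ∨ (s ∧ r)) ∧ ¬s   [double negation]
= (¬s ∨ s) ∧ (¬s ∨ r) ∧ (¬r ∨ s) ∧ (¬r ∨ r) ∧ ¬s   [distribute ∨ over ∧]
= (¬r ∨ s) ∧ ¬s   [simplify]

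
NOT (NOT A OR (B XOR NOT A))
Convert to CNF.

NOT (NOT A OR (B XOR NOT A))
≡ NOT (NOT A OR ((B OR NOT A) AND NOT (B AND NOT A)))   [expand XOR]
≡ NOT NOT A AND NOT ((B OR NOT A) AND NOT (B AND NOT A))   [De Morgan]
≡ A AND NOT ((B OR NOT A) AND NOT (B AND NOT A))   [double negation]
≡ A AND (NOT (B OR NOT A) OR NOT NOT (B AND NOT A))   [De Morgan]
≡ A AND ((NOT B AND NOT NOT A) OR NOT NOT (B AND NOT A))   [De Morgan]
≡ A AND ((NOT B AND A) OR NOT NOT (B AND NOT A))   [double negation]
≡ A AND ((NOT B AND A) OR (B AND NOT A))   [double negation]
≡ A AND (NOT B OR B) AND (NOT B OR NOT A) AND (A OR B) AND (A OR NOT A)   [distribute OR over AND]
≡ A AND (NOT B OR NOT A)   [simplify]

A AND (NOT B OR NOT A)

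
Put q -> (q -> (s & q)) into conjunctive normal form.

q -> (q -> (s & q))
≡ ~q | (q -> (s & q))   [eliminate ->]
≡ ~q | ~q | (s & q)   [eliminate ->]
≡ (~q | ~q | s) & (~q | ~q | q)   [distribute | over &]
≡ ~q | s   [simplify]

~q | s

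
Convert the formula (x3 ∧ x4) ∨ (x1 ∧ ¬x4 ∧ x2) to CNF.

(x3 ∧ x4) ∨ (x1 ∧ ¬x4 ∧ x2)
⇔ (x3 ∨ x1) ∧ (x3 ∨ ¬x4) ∧ (x3 ∨ x2) ∧ (x4 ∨ x1) ∧ (x4 ∨ ¬x4) ∧ (x4 ∨ x2)   (distribute ∨ over ∧)
⇔ (x3 ∨ x1) ∧ (x3 ∨ ¬x4) ∧ (x3 ∨ x2) ∧ (x4 ∨ x1) ∧ (x4 ∨ x2)   (simplify)

(x3 ∨ x1) ∧ (x3 ∨ ¬x4) ∧ (x3 ∨ x2) ∧ (x4 ∨ x1) ∧ (x4 ∨ x2)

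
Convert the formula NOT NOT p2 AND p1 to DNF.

p2 AND p1

NOT NOT p2 AND p1
≡ p2 AND p1   [double negation]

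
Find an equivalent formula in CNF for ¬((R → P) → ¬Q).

(¬R ∨ P) ∧ Q

¬((R → P) → ¬Q)
≡ ¬(¬(R → P) ∨ ¬Q)   — eliminate →
≡ ¬(¬(¬R ∨ P) ∨ ¬Q)   — eliminate →
≡ ¬¬(¬R ∨ P) ∧ ¬¬Q   — De Morgan
≡ (¬R ∨ P) ∧ ¬¬Q   — double negation
≡ (¬R ∨ P) ∧ Q   — double negation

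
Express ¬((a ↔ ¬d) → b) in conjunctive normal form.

(¬a ∨ ¬d) ∧ (d ∨ a) ∧ ¬b

¬((a ↔ ¬d) → b)
≡ ¬(¬(a ↔ ¬d) ∨ b)   [eliminate →]
≡ ¬(¬((a → ¬d) ∧ (¬d → a)) ∨ b)   [eliminate ↔]
≡ ¬(¬((¬a ∨ ¬d) ∧ (¬d → a)) ∨ b)   [eliminate →]
≡ ¬(¬((¬a ∨ ¬d) ∧ (¬¬d ∨ a)) ∨ b)   [eliminate →]
≡ ¬¬((¬a ∨ ¬d) ∧ (¬¬d ∨ a)) ∧ ¬b   [De Morgan]
≡ (¬a ∨ ¬d) ∧ (¬¬d ∨ a) ∧ ¬b   [double negation]
≡ (¬a ∨ ¬d) ∧ (d ∨ a) ∧ ¬b   [double negation]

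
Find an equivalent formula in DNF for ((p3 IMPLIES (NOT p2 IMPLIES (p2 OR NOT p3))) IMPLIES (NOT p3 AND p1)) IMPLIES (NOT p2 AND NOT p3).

(NOT p3 AND NOT p1) OR (p2 AND p3) OR (p2 AND NOT p1) OR (NOT p2 AND NOT p3)

((p3 IMPLIES (NOT p2 IMPLIES (p2 OR NOT p3))) IMPLIES (NOT p3 AND p1)) IMPLIES (NOT p2 AND NOT p3)
≡ NOT ((p3 IMPLIES (NOT p2 IMPLIES (p2 OR NOT p3))) IMPLIES (NOT p3 AND p1)) OR (NOT p2 AND NOT p3)
≡ NOT (NOT (p3 IMPLIES (NOT p2 IMPLIES (p2 OR NOT p3))) OR (NOT p3 AND p1)) OR (NOT p2 AND NOT p3)
≡ NOT (NOT (NOT p3 OR (NOT p2 IMPLIES (p2 OR NOT p3))) OR (NOT p3 AND p1)) OR (NOT p2 AND NOT p3)
≡ NOT (NOT (NOT p3 OR NOT NOT p2 OR p2 OR NOT p3) OR (NOT p3 AND p1)) OR (NOT p2 AND NOT p3)
≡ (NOT NOT (NOT p3 OR NOT NOT p2 OR p2 OR NOT p3) AND NOT (NOT p3 AND p1)) OR (NOT p2 AND NOT p3)
≡ ((NOT p3 OR NOT NOT p2 OR p2 OR NOT p3) AND NOT (NOT p3 AND p1)) OR (NOT p2 AND NOT p3)
≡ ((NOT p3 OR p2 OR p2 OR NOT p3) AND NOT (NOT p3 AND p1)) OR (NOT p2 AND NOT p3)
≡ ((NOT p3 OR p2 OR p2 OR NOT p3) AND (NOT NOT p3 OR NOT p1)) OR (NOT p2 AND NOT p3)
≡ ((NOT p3 OR p2 OR p2 OR NOT p3) AND (p3 OR NOT p1)) OR (NOT p2 AND NOT p3)
≡ (NOT p3 AND p3) OR (NOT p3 AND NOT p1) OR (p2 AND p3) OR (p2 AND NOT p1) OR (p2 AND p3) OR (p2 AND NOT p1) OR (NOT p3 AND p3) OR (NOT p3 AND NOT p1) OR (NOT p2 AND NOT p3)
≡ (NOT p3 AND NOT p1) OR (p2 AND p3) OR (p2 AND NOT p1) OR (NOT p2 AND NOT p3)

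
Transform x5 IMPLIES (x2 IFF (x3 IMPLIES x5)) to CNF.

NOT x5 OR x2

x5 IMPLIES (x2 IFF (x3 IMPLIES x5))
≡ NOT x5 OR (x2 IFF (x3 IMPLIES x5))   [eliminate IMPLIES]
≡ NOT x5 OR ((x2 IMPLIES (x3 IMPLIES x5)) AND ((x3 IMPLIES x5) IMPLIES x2))   [eliminate IFF]
≡ NOT x5 OR ((NOT x2 OR (x3 IMPLIES x5)) AND ((x3 IMPLIES x5) IMPLIES x2))   [eliminate IMPLIES]
≡ NOT x5 OR ((NOT x2 OR NOT x3 OR x5) AND ((x3 IMPLIES x5) IMPLIES x2))   [eliminate IMPLIES]
≡ NOT x5 OR ((NOT x2 OR NOT x3 OR x5) AND (NOT (x3 IMPLIES x5) OR x2))   [eliminate IMPLIES]
≡ NOT x5 OR ((NOT x2 OR NOT x3 OR x5) AND (NOT (NOT x3 OR x5) OR x2))   [eliminate IMPLIES]
≡ NOT x5 OR ((NOT x2 OR NOT x3 OR x5) AND ((NOT NOT x3 AND NOT x5) OR x2))   [De Morgan]
≡ NOT x5 OR ((NOT x2 OR NOT x3 OR x5) AND ((x3 AND NOT x5) OR x2))   [double negation]
≡ (NOT x5 OR NOT x2 OR NOT x3 OR x5) AND (NOT x5 OR x3 OR x2) AND (NOT x5 OR NOT x5 OR x2)   [distribute OR over AND]
≡ NOT x5 OR x2   [simplify]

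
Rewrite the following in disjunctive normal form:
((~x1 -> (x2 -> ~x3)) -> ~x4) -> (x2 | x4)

((~x1 -> (x2 -> ~x3)) -> ~x4) -> (x2 | x4)
⇔ ~((~x1 -> (x2 -> ~x3)) -> ~x4) | x2 | x4   (eliminate ->)
⇔ ~(~(~x1 -> (x2 -> ~x3)) | ~x4) | x2 | x4   (eliminate ->)
⇔ ~(~(~~x1 | (x2 -> ~x3)) | ~x4) | x2 | x4   (eliminate ->)
⇔ ~(~(~~x1 | ~x2 | ~x3) | ~x4) | x2 | x4   (eliminate ->)
⇔ (~~(~~x1 | ~x2 | ~x3) & ~~x4) | x2 | x4   (De Morgan)
⇔ ((~~x1 | ~x2 | ~x3) & ~~x4) | x2 | x4   (double negation)
⇔ ((x1 | ~x2 | ~x3) & ~~x4) | x2 | x4   (double negation)
⇔ ((x1 | ~x2 | ~x3) & x4) | x2 | x4   (double negation)
⇔ (x1 & x4) | (~x2 & x4) | (~x3 & x4) | x2 | x4   (distribute & over |)
⇔ x2 | x4   (simplify)

x2 | x4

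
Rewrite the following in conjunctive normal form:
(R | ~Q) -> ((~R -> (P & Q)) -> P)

(R | ~Q) -> ((~R -> (P & Q)) -> P)
≡ ~(R | ~Q) | ((~R -> (P & Q)) -> P)
≡ ~(R | ~Q) | ~(~R -> (P & Q)) | P
≡ ~(R | ~Q) | ~(~~R | (P & Q)) | P
≡ (~R & ~~Q) | ~(~~R | (P & Q)) | P
≡ (~R & Q) | ~(~~R | (P & Q)) | P
≡ (~R & Q) | (~~~R & ~(P & Q)) | P
≡ (~R & Q) | (~R & ~(P & Q)) | P
≡ (~R & Q) | (~R & (~P | ~Q)) | P
≡ (~R | ~R | P) & (~R | ~P | ~Q | P) & (Q | ~R | P) & (Q | ~P | ~Q | P)
≡ ~R | P

~R | P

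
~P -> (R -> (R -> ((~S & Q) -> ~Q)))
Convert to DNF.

P | ~R | S | ~Q

~P -> (R -> (R -> ((~S & Q) -> ~Q)))
= ~~P | (R -> (R -> ((~S & Q) -> ~Q)))   [eliminate ->]
= ~~P | ~R | (R -> ((~S & Q) -> ~Q))   [eliminate ->]
= ~~P | ~R | ~R | ((~S & Q) -> ~Q)   [eliminate ->]
= ~~P | ~R | ~R | ~(~S & Q) | ~Q   [eliminate ->]
= P | ~R | ~R | ~(~S & Q) | ~Q   [double negation]
= P | ~R | ~R | ~~S | ~Q | ~Q   [De Morgan]
= P | ~R | ~R | S | ~Q | ~Q   [double negation]
= P | ~R | S | ~Q   [simplify]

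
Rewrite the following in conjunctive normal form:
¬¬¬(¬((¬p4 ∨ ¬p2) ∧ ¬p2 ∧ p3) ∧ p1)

(¬p2 ∨ ¬p1) ∧ (p3 ∨ ¬p1)

¬¬¬(¬((¬p4 ∨ ¬p2) ∧ ¬p2 ∧ p3) ∧ p1)
≡ ¬(¬((¬p4 ∨ ¬p2) ∧ ¬p2 ∧ p3) ∧ p1)   (double negation)
≡ ¬¬((¬p4 ∨ ¬p2) ∧ ¬p2 ∧ p3) ∨ ¬p1   (De Morgan)
≡ ((¬p4 ∨ ¬p2) ∧ ¬p2 ∧ p3) ∨ ¬p1   (double negation)
≡ (¬p4 ∨ ¬p2 ∨ ¬p1) ∧ (¬p2 ∨ ¬p1) ∧ (p3 ∨ ¬p1)   (distribute ∨ over ∧)
≡ (¬p2 ∨ ¬p1) ∧ (p3 ∨ ¬p1)   (simplify)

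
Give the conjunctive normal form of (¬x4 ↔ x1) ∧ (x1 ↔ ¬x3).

(x4 ∨ x1) ∧ (¬x1 ∨ ¬x4) ∧ (¬x1 ∨ ¬x3) ∧ (x3 ∨ x1)

(¬x4 ↔ x1) ∧ (x1 ↔ ¬x3)
⇔ (¬x4 → x1) ∧ (x1 → ¬x4) ∧ (x1 ↔ ¬x3)   [eliminate ↔]
⇔ (¬¬x4 ∨ x1) ∧ (x1 → ¬x4) ∧ (x1 ↔ ¬x3)   [eliminate →]
⇔ (¬¬x4 ∨ x1) ∧ (¬x1 ∨ ¬x4) ∧ (x1 ↔ ¬x3)   [eliminate →]
⇔ (¬¬x4 ∨ x1) ∧ (¬x1 ∨ ¬x4) ∧ (x1 → ¬x3) ∧ (¬x3 → x1)   [eliminate ↔]
⇔ (¬¬x4 ∨ x1) ∧ (¬x1 ∨ ¬x4) ∧ (¬x1 ∨ ¬x3) ∧ (¬x3 → x1)   [eliminate →]
⇔ (¬¬x4 ∨ x1) ∧ (¬x1 ∨ ¬x4) ∧ (¬x1 ∨ ¬x3) ∧ (¬¬x3 ∨ x1)   [eliminate →]
⇔ (x4 ∨ x1) ∧ (¬x1 ∨ ¬x4) ∧ (¬x1 ∨ ¬x3) ∧ (¬¬x3 ∨ x1)   [double negation]
⇔ (x4 ∨ x1) ∧ (¬x1 ∨ ¬x4) ∧ (¬x1 ∨ ¬x3) ∧ (x3 ∨ x1)   [double negation]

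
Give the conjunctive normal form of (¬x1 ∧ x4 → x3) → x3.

(¬x1 ∧ x4 → x3) → x3
⇔ ¬(¬x1 ∧ x4 → x3) ∨ x3   — eliminate →
⇔ ¬(¬(¬x1 ∧ x4) ∨ x3) ∨ x3   — eliminate →
⇔ ¬¬(¬x1 ∧ x4) ∧ ¬x3 ∨ x3   — De Morgan
⇔ ¬x1 ∧ x4 ∧ ¬x3 ∨ x3   — double negation
⇔ (¬x1 ∨ x3) ∧ (x4 ∨ x3) ∧ (¬x3 ∨ x3)   — distribute ∨ over ∧
⇔ (¬x1 ∨ x3) ∧ (x4 ∨ x3)   — simplify

(¬x1 ∨ x3) ∧ (x4 ∨ x3)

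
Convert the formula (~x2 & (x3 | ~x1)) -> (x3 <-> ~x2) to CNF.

x2 | x1 | x3

(~x2 & (x3 | ~x1)) -> (x3 <-> ~x2)
⇔ ~(~x2 & (x3 | ~x1)) | (x3 <-> ~x2)   [eliminate ->]
⇔ ~(~x2 & (x3 | ~x1)) | ((x3 -> ~x2) & (~x2 -> x3))   [eliminate <->]
⇔ ~(~x2 & (x3 | ~x1)) | ((~x3 | ~x2) & (~x2 -> x3))   [eliminate ->]
⇔ ~(~x2 & (x3 | ~x1)) | ((~x3 | ~x2) & (~~x2 | x3))   [eliminate ->]
⇔ ~~x2 | ~(x3 | ~x1) | ((~x3 | ~x2) & (~~x2 | x3))   [De Morgan]
⇔ x2 | ~(x3 | ~x1) | ((~x3 | ~x2) & (~~x2 | x3))   [double negation]
⇔ x2 | (~x3 & ~~x1) | ((~x3 | ~x2) & (~~x2 | x3))   [De Morgan]
⇔ x2 | (~x3 & x1) | ((~x3 | ~x2) & (~~x2 | x3))   [double negation]
⇔ x2 | (~x3 & x1) | ((~x3 | ~x2) & (x2 | x3))   [double negation]
⇔ (x2 | ~x3 | ~x3 | ~x2) & (x2 | ~x3 | x2 | x3) & (x2 | x1 | ~x3 | ~x2) & (x2 | x1 | x2 | x3)   [distribute | over &]
⇔ x2 | x1 | x3   [simplify]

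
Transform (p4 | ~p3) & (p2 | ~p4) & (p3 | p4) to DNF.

p4 & p2

(p4 | ~p3) & (p2 | ~p4) & (p3 | p4)
≡ (p4 & p2 & p3) | (p4 & p2 & p4) | (p4 & ~p4 & p3) | (p4 & ~p4 & p4) | (~p3 & p2 & p3) | (~p3 & p2 & p4) | (~p3 & ~p4 & p3) | (~p3 & ~p4 & p4)   (distribute & over |)
≡ p4 & p2   (simplify)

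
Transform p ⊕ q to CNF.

(p ∨ q) ∧ (¬p ∨ ¬q)

p ⊕ q
⇔ (p ∨ q) ∧ ¬(p ∧ q)   (expand ⊕)
⇔ (p ∨ q) ∧ (¬p ∨ ¬q)   (De Morgan)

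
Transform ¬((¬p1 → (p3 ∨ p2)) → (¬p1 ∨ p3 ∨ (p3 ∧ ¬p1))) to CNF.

¬((¬p1 → (p3 ∨ p2)) → (¬p1 ∨ p3 ∨ (p3 ∧ ¬p1)))
≡ ¬(¬(¬p1 → (p3 ∨ p2)) ∨ ¬p1 ∨ p3 ∨ (p3 ∧ ¬p1))
≡ ¬(¬(¬¬p1 ∨ p3 ∨ p2) ∨ ¬p1 ∨ p3 ∨ (p3 ∧ ¬p1))
≡ ¬¬(¬¬p1 ∨ p3 ∨ p2) ∧ ¬¬p1 ∧ ¬p3 ∧ ¬(p3 ∧ ¬p1)
≡ (¬¬p1 ∨ p3 ∨ p2) ∧ ¬¬p1 ∧ ¬p3 ∧ ¬(p3 ∧ ¬p1)
≡ (p1 ∨ p3 ∨ p2) ∧ ¬¬p1 ∧ ¬p3 ∧ ¬(p3 ∧ ¬p1)
≡ (p1 ∨ p3 ∨ p2) ∧ p1 ∧ ¬p3 ∧ ¬(p3 ∧ ¬p1)
≡ (p1 ∨ p3 ∨ p2) ∧ p1 ∧ ¬p3 ∧ (¬p3 ∨ ¬¬p1)
≡ (p1 ∨ p3 ∨ p2) ∧ p1 ∧ ¬p3 ∧ (¬p3 ∨ p1)
≡ p1 ∧ ¬p3

p1 ∧ ¬p3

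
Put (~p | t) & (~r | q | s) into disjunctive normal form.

(~p & ~r) | (~p & q) | (~p & s) | (t & ~r) | (t & q) | (t & s)

(~p | t) & (~r | q | s)
≡ (~p & ~r) | (~p & q) | (~p & s) | (t & ~r) | (t & q) | (t & s)   [distribute & over |]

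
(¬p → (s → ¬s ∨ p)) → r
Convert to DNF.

(¬p → (s → ¬s ∨ p)) → r
= ¬(¬p → (s → ¬s ∨ p)) ∨ r   [eliminate →]
= ¬(¬¬p ∨ (s → ¬s ∨ p)) ∨ r   [eliminate →]
= ¬(¬¬p ∨ ¬s ∨ ¬s ∨ p) ∨ r   [eliminate →]
= ¬¬¬p ∧ ¬¬s ∧ ¬¬s ∧ ¬p ∨ r   [De Morgan]
= ¬p ∧ ¬¬s ∧ ¬¬s ∧ ¬p ∨ r   [double negation]
= ¬p ∧ s ∧ ¬¬s ∧ ¬p ∨ r   [double negation]
= ¬p ∧ s ∧ s ∧ ¬p ∨ r   [double negation]
= ¬p ∧ s ∨ r   [simplify]

¬p ∧ s ∨ r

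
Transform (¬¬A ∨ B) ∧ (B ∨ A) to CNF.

A ∨ B

(¬¬A ∨ B) ∧ (B ∨ A)
≡ (A ∨ B) ∧ (B ∨ A)
≡ A ∨ B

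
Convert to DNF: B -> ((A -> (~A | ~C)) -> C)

B -> ((A -> (~A | ~C)) -> C)
≡ ~B | ((A -> (~A | ~C)) -> C)   — eliminate ->
≡ ~B | ~(A -> (~A | ~C)) | C   — eliminate ->
≡ ~B | ~(~A | ~A | ~C) | C   — eliminate ->
≡ ~B | (~~A & ~~A & ~~C) | C   — De Morgan
≡ ~B | (A & ~~A & ~~C) | C   — double negation
≡ ~B | (A & A & ~~C) | C   — double negation
≡ ~B | (A & A & C) | C   — double negation
≡ ~B | C   — simplify

~B | C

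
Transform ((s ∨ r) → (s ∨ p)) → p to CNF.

((s ∨ r) → (s ∨ p)) → p
⇔ ¬((s ∨ r) → (s ∨ p)) ∨ p   — eliminate →
⇔ ¬(¬(s ∨ r) ∨ s ∨ p) ∨ p   — eliminate →
⇔ (¬¬(s ∨ r) ∧ ¬s ∧ ¬p) ∨ p   — De Morgan
⇔ ((s ∨ r) ∧ ¬s ∧ ¬p) ∨ p   — double negation
⇔ (s ∨ r ∨ p) ∧ (¬s ∨ p) ∧ (¬p ∨ p)   — distribute ∨ over ∧
⇔ (s ∨ r ∨ p) ∧ (¬s ∨ p)   — simplify

(s ∨ r ∨ p) ∧ (¬s ∨ p)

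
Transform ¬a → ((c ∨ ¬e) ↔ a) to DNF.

¬a → ((c ∨ ¬e) ↔ a)
⇔ ¬¬a ∨ ((c ∨ ¬e) ↔ a)
⇔ ¬¬a ∨ (((c ∨ ¬e) → a) ∧ (a → (c ∨ ¬e)))
⇔ ¬¬a ∨ ((¬(c ∨ ¬e) ∨ a) ∧ (a → (c ∨ ¬e)))
⇔ ¬¬a ∨ ((¬(c ∨ ¬e) ∨ a) ∧ (¬a ∨ c ∨ ¬e))
⇔ a ∨ ((¬(c ∨ ¬e) ∨ a) ∧ (¬a ∨ c ∨ ¬e))
⇔ a ∨ (((¬c ∧ ¬¬e) ∨ a) ∧ (¬a ∨ c ∨ ¬e))
⇔ a ∨ (((¬c ∧ e) ∨ a) ∧ (¬a ∨ c ∨ ¬e))
⇔ a ∨ (¬c ∧ e ∧ ¬a) ∨ (¬c ∧ e ∧ c) ∨ (¬c ∧ e ∧ ¬e) ∨ (a ∧ ¬a) ∨ (a ∧ c) ∨ (a ∧ ¬e)
⇔ a ∨ (¬c ∧ e ∧ ¬a)

a ∨ (¬c ∧ e ∧ ¬a)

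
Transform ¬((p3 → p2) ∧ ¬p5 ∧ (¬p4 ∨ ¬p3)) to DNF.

(p3 ∧ ¬p2) ∨ p5 ∨ (p4 ∧ p3)

¬((p3 → p2) ∧ ¬p5 ∧ (¬p4 ∨ ¬p3))
≡ ¬((¬p3 ∨ p2) ∧ ¬p5 ∧ (¬p4 ∨ ¬p3))   — eliminate →
≡ ¬(¬p3 ∨ p2) ∨ ¬¬p5 ∨ ¬(¬p4 ∨ ¬p3)   — De Morgan
≡ (¬¬p3 ∧ ¬p2) ∨ ¬¬p5 ∨ ¬(¬p4 ∨ ¬p3)   — De Morgan
≡ (p3 ∧ ¬p2) ∨ ¬¬p5 ∨ ¬(¬p4 ∨ ¬p3)   — double negation
≡ (p3 ∧ ¬p2) ∨ p5 ∨ ¬(¬p4 ∨ ¬p3)   — double negation
≡ (p3 ∧ ¬p2) ∨ p5 ∨ (¬¬p4 ∧ ¬¬p3)   — De Morgan
≡ (p3 ∧ ¬p2) ∨ p5 ∨ (p4 ∧ ¬¬p3)   — double negation
≡ (p3 ∧ ¬p2) ∨ p5 ∨ (p4 ∧ p3)   — double negation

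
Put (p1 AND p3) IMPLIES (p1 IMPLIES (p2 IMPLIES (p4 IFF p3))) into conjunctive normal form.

NOT p1 OR NOT p3 OR NOT p2 OR p4

(p1 AND p3) IMPLIES (p1 IMPLIES (p2 IMPLIES (p4 IFF p3)))
⇔ NOT (p1 AND p3) OR (p1 IMPLIES (p2 IMPLIES (p4 IFF p3)))   (eliminate IMPLIES)
⇔ NOT (p1 AND p3) OR NOT p1 OR (p2 IMPLIES (p4 IFF p3))   (eliminate IMPLIES)
⇔ NOT (p1 AND p3) OR NOT p1 OR NOT p2 OR (p4 IFF p3)   (eliminate IMPLIES)
⇔ NOT (p1 AND p3) OR NOT p1 OR NOT p2 OR ((p4 IMPLIES p3) AND (p3 IMPLIES p4))   (eliminate IFF)
⇔ NOT (p1 AND p3) OR NOT p1 OR NOT p2 OR ((NOT p4 OR p3) AND (p3 IMPLIES p4))   (eliminate IMPLIES)
⇔ NOT (p1 AND p3) OR NOT p1 OR NOT p2 OR ((NOT p4 OR p3) AND (NOT p3 OR p4))   (eliminate IMPLIES)
⇔ NOT p1 OR NOT p3 OR NOT p1 OR NOT p2 OR ((NOT p4 OR p3) AND (NOT p3 OR p4))   (De Morgan)
⇔ (NOT p1 OR NOT p3 OR NOT p1 OR NOT p2 OR NOT p4 OR p3) AND (NOT p1 OR NOT p3 OR NOT p1 OR NOT p2 OR NOT p3 OR p4)   (distribute OR over AND)
⇔ NOT p1 OR NOT p3 OR NOT p2 OR p4   (simplify)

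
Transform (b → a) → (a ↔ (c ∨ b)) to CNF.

(b → a) → (a ↔ (c ∨ b))
≡ ¬(b → a) ∨ (a ↔ (c ∨ b))
≡ ¬(¬b ∨ a) ∨ (a ↔ (c ∨ b))
≡ ¬(¬b ∨ a) ∨ ((a → (c ∨ b)) ∧ ((c ∨ b) → a))
≡ ¬(¬b ∨ a) ∨ ((¬a ∨ c ∨ b) ∧ ((c ∨ b) → a))
≡ ¬(¬b ∨ a) ∨ ((¬a ∨ c ∨ b) ∧ (¬(c ∨ b) ∨ a))
≡ (¬¬b ∧ ¬a) ∨ ((¬a ∨ c ∨ b) ∧ (¬(c ∨ b) ∨ a))
≡ (b ∧ ¬a) ∨ ((¬a ∨ c ∨ b) ∧ (¬(c ∨ b) ∨ a))
≡ (b ∧ ¬a) ∨ ((¬a ∨ c ∨ b) ∧ ((¬c ∧ ¬b) ∨ a))
≡ (b ∨ ¬a ∨ c ∨ b) ∧ (b ∨ ¬c ∨ a) ∧ (b ∨ ¬b ∨ a) ∧ (¬a ∨ ¬a ∨ c ∨ b) ∧ (¬a ∨ ¬c ∨ a) ∧ (¬a ∨ ¬b ∨ a)
≡ (b ∨ ¬a ∨ c) ∧ (b ∨ ¬c ∨ a)

(b ∨ ¬a ∨ c) ∧ (b ∨ ¬c ∨ a)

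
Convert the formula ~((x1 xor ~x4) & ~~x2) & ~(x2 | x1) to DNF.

~x2 & ~x1

~((x1 xor ~x4) & ~~x2) & ~(x2 | x1)
≡ ~(((x1 & ~~x4) | (~x1 & ~x4)) & ~~x2) & ~(x2 | x1)   [expand xor]
≡ (~((x1 & ~~x4) | (~x1 & ~x4)) | ~~~x2) & ~(x2 | x1)   [De Morgan]
≡ ((~(x1 & ~~x4) & ~(~x1 & ~x4)) | ~~~x2) & ~(x2 | x1)   [De Morgan]
≡ (((~x1 | ~~~x4) & ~(~x1 & ~x4)) | ~~~x2) & ~(x2 | x1)   [De Morgan]
≡ (((~x1 | ~x4) & ~(~x1 & ~x4)) | ~~~x2) & ~(x2 | x1)   [double negation]
≡ (((~x1 | ~x4) & (~~x1 | ~~x4)) | ~~~x2) & ~(x2 | x1)   [De Morgan]
≡ (((~x1 | ~x4) & (x1 | ~~x4)) | ~~~x2) & ~(x2 | x1)   [double negation]
≡ (((~x1 | ~x4) & (x1 | x4)) | ~~~x2) & ~(x2 | x1)   [double negation]
≡ (((~x1 | ~x4) & (x1 | x4)) | ~x2) & ~(x2 | x1)   [double negation]
≡ (((~x1 | ~x4) & (x1 | x4)) | ~x2) & ~x2 & ~x1   [De Morgan]
≡ (~x1 & x1 & ~x2 & ~x1) | (~x1 & x4 & ~x2 & ~x1) | (~x4 & x1 & ~x2 & ~x1) | (~x4 & x4 & ~x2 & ~x1) | (~x2 & ~x2 & ~x1)   [distribute & over |]
≡ ~x2 & ~x1   [simplify]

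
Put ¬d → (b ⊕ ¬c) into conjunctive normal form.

(d ∨ b ∨ ¬c) ∧ (d ∨ ¬b ∨ c)

¬d → (b ⊕ ¬c)
≡ ¬¬d ∨ (b ⊕ ¬c)   — eliminate →
≡ ¬¬d ∨ ((b ∨ ¬c) ∧ ¬(b ∧ ¬c))   — expand ⊕
≡ d ∨ ((b ∨ ¬c) ∧ ¬(b ∧ ¬c))   — double negation
≡ d ∨ ((b ∨ ¬c) ∧ (¬b ∨ ¬¬c))   — De Morgan
≡ d ∨ ((b ∨ ¬c) ∧ (¬b ∨ c))   — double negation
≡ (d ∨ b ∨ ¬c) ∧ (d ∨ ¬b ∨ c)   — distribute ∨ over ∧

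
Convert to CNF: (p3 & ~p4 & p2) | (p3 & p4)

p3 & (p2 | p4)

(p3 & ~p4 & p2) | (p3 & p4)
⇔ (p3 | p3) & (p3 | p4) & (~p4 | p3) & (~p4 | p4) & (p2 | p3) & (p2 | p4)   [distribute | over &]
⇔ p3 & (p2 | p4)   [simplify]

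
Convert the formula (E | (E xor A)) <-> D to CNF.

(E | (E xor A)) <-> D
⇔ ((E | (E xor A)) -> D) & (D -> (E | (E xor A)))   — eliminate <->
⇔ (~(E | (E xor A)) | D) & (D -> (E | (E xor A)))   — eliminate ->
⇔ (~(E | ((E | A) & ~(E & A))) | D) & (D -> (E | (E xor A)))   — expand xor
⇔ (~(E | ((E | A) & ~(E & A))) | D) & (~D | E | (E xor A))   — eliminate ->
⇔ (~(E | ((E | A) & ~(E & A))) | D) & (~D | E | ((E | A) & ~(E & A)))   — expand xor
⇔ ((~E & ~((E | A) & ~(E & A))) | D) & (~D | E | ((E | A) & ~(E & A)))   — De Morgan
⇔ ((~E & (~(E | A) | ~~(E & A))) | D) & (~D | E | ((E | A) & ~(E & A)))   — De Morgan
⇔ ((~E & ((~E & ~A) | ~~(E & A))) | D) & (~D | E | ((E | A) & ~(E & A)))   — De Morgan
⇔ ((~E & ((~E & ~A) | (E & A))) | D) & (~D | E | ((E | A) & ~(E & A)))   — double negation
⇔ ((~E & ((~E & ~A) | (E & A))) | D) & (~D | E | ((E | A) & (~E | ~A)))   — De Morgan
⇔ (~E | D) & (~E | E | D) & (~E | A | D) & (~A | E | D) & (~A | A | D) & (~D | E | E | A) & (~D | E | ~E | ~A)   — distribute | over &
⇔ (~E | D) & (~A | E | D) & (~D | E | A)   — simplify

(~E | D) & (~A | E | D) & (~D | E | A)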